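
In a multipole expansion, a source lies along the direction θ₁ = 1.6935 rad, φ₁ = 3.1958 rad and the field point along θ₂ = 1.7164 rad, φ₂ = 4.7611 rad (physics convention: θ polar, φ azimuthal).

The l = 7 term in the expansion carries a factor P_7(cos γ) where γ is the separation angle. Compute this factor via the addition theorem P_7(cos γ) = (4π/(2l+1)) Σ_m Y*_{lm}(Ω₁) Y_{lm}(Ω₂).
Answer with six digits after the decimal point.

Summing Y*_{l m}(θ₁,φ₁)·Y_{l m}(θ₂,φ₂) over m ∈ [−7, 7]; prefactor 4π/(2·7+1) = 0.837758:
  m=-7: Y*=-0.44057 - 0.17569j  Y=-0.15522 - 0.43743j  product -0.00847 + 0.21999j
  m=-6: Y*=-0.20739 - 0.06994j  Y=0.24387 - 0.07338j  product -0.05571 - 0.00184j
  m=-5: Y*=0.27414 + 0.07618j  Y=-0.06094 - 0.24525j  product 0.00198 - 0.07188j
  m=-4: Y*=0.23875 + 0.05260j  Y=0.27293 - 0.05386j  product 0.06800 + 0.00150j
  m=-3: Y*=-0.21809 - 0.03578j  Y=-0.02612 - 0.17747j  product -0.00065 + 0.03964j
  m=-2: Y*=-0.25098 - 0.02732j  Y=0.28195 - 0.02756j  product -0.07152 - 0.00079j
  m=-1: Y*=0.19542 + 0.01060j  Y=-0.00730 - 0.14982j  product 0.00016 - 0.02936j
  m=+0: Y*=0.25437 + 0.00000j  Y=0.28406 + 0.00000j  product 0.07226 + 0.00000j
  m=+1: Y*=-0.19542 + 0.01060j  Y=0.00730 - 0.14982j  product 0.00016 + 0.02936j
  m=+2: Y*=-0.25098 + 0.02732j  Y=0.28195 + 0.02756j  product -0.07152 + 0.00079j
  m=+3: Y*=0.21809 - 0.03578j  Y=0.02612 - 0.17747j  product -0.00065 - 0.03964j
  m=+4: Y*=0.23875 - 0.05260j  Y=0.27293 + 0.05386j  product 0.06800 - 0.00150j
  m=+5: Y*=-0.27414 + 0.07618j  Y=0.06094 - 0.24525j  product 0.00198 + 0.07188j
  m=+6: Y*=-0.20739 + 0.06994j  Y=0.24387 + 0.07338j  product -0.05571 + 0.00184j
  m=+7: Y*=0.44057 - 0.17569j  Y=0.15522 - 0.43743j  product -0.00847 - 0.21999j
Σ over m = -0.06017 + 0.00000j; ×(4π/15) → -0.05041 + 0.00000j. Real part: -0.050409

-0.050409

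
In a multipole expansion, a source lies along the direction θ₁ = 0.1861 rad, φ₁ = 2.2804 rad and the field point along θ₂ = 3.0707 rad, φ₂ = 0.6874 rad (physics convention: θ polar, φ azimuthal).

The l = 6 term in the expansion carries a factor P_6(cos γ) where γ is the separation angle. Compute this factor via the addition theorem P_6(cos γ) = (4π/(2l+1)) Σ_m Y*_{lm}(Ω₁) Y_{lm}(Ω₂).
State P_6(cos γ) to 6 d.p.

0.629855

Expand P_6 via completeness: Σ_{m} conj(Y_{6,m}) at Ω₁ times Y_{6,m} at Ω₂ —
  m=-6: (0.000009, 0.000017) × (-0.000000, 0.000000) = (-0.000000, -0.000000)  (running Σ = (-0.000000, -0.000000))
  m=-5: (0.000141, -0.000328) × (0.000003, -0.000001) = (0.000000, -0.000000)  (running Σ = (0.000000, -0.000000))
  m=-4: (-0.003841, 0.001201) × (-0.000083, -0.000034) = (0.000000, 0.000000)  (running Σ = (0.000000, 0.000000))
  m=-3: (0.026223, 0.016368) × (0.000866, 0.001618) = (-0.000004, 0.000057)  (running Σ = (-0.000003, 0.000057))
  m=-2: (-0.024239, -0.158671) × (0.005015, -0.025261) = (-0.004130, -0.000184)  (running Σ = (-0.004133, -0.000127))
  m=-1: (-0.332189, 0.386788) × (-0.175937, 0.144440) = (0.002577, -0.116032)  (running Σ = (-0.001556, -0.116159))
  m=0: (0.679062, -0.000000) × (0.964127, 0.000000) = (0.654702, 0.000000)  (running Σ = (0.653145, -0.116159))
  m=1: (0.332189, 0.386788) × (0.175937, 0.144440) = (0.002577, 0.116032)  (running Σ = (0.655722, -0.000127))
  m=2: (-0.024239, 0.158671) × (0.005015, 0.025261) = (-0.004130, 0.000184)  (running Σ = (0.651592, 0.000057))
  m=3: (-0.026223, 0.016368) × (-0.000866, 0.001618) = (-0.000004, -0.000057)  (running Σ = (0.651589, 0.000000))
  m=4: (-0.003841, -0.001201) × (-0.000083, 0.000034) = (0.000000, -0.000000)  (running Σ = (0.651589, -0.000000))
  m=5: (-0.000141, -0.000328) × (-0.000003, -0.000001) = (0.000000, 0.000000)  (running Σ = (0.651589, -0.000000))
  m=6: (0.000009, -0.000017) × (-0.000000, -0.000000) = (-0.000000, 0.000000)  (running Σ = (0.651589, 0.000000))
Accumulated sum (0.651589, 0.000000); after 4π/(2l+1) scaling, (0.629855, 0.000000) ⇒ P_6 = 0.629855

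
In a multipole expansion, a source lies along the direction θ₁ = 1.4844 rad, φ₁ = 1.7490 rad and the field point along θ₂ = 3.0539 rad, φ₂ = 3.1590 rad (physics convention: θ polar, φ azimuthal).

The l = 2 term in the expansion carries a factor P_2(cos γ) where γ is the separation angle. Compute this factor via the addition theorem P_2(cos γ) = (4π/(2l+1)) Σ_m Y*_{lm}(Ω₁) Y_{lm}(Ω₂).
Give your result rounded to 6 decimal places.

-0.492227

Summing Y*_{l m}(θ₁,φ₁)·Y_{l m}(θ₂,φ₂) over m ∈ [−2, 2]; prefactor 4π/(2·2+1) = 2.513274:
  m=-2: Y*=-0.359304-0.133771i  Y=+0.002961-0.000103i  product -0.001078-0.000359i
  m=-1: Y*=-0.011773+0.065362i  Y=+0.067390-0.001173i  product -0.000717+0.004419i
  m=+0: Y*=-0.308347-0.000000i  Y=+0.623526+0.000000i  product -0.192262-0.000000i
  m=+1: Y*=+0.011773+0.065362i  Y=-0.067390-0.001173i  product -0.000717-0.004419i
  m=+2: Y*=-0.359304+0.133771i  Y=+0.002961+0.000103i  product -0.001078+0.000359i
Total Σ_m = -0.195851+0.000000i. Multiply by 2.513274: -0.492227+0.000000i. P_2(cos γ) = -0.492227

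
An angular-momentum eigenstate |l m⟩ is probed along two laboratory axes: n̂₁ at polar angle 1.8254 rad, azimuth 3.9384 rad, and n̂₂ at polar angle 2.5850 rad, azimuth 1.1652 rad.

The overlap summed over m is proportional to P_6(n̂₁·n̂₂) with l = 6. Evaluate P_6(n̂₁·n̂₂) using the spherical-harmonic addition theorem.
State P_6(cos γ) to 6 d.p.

Term-by-term m-sum for l=6 (normalisation 4π/13 = 0.966644):
  term(m=-6) = (-0.002488, -0.003344)   from Y*(Ω₁)=(0.027146, -0.395931), Y(Ω₂)=(0.007978, -0.006830)
  term(m=-5) = (0.005604, 0.020156)   from Y*(Ω₁)=(-0.238156, -0.267005), Y(Ω₂)=(-0.052466, -0.025810)
  term(m=-4) = (-0.001768, 0.018130)   from Y*(Ω₁)=(0.094483, 0.004315), Y(Ω₂)=(-0.009931, 0.192337)
  term(m=-3) = (0.061792, -0.122978)   from Y*(Ω₁)=(0.250213, -0.233646), Y(Ω₂)=(0.377096, -0.139366)
  term(m=-2) = (-0.000959, 0.000870)   from Y*(Ω₁)=(0.000063, -0.002754), Y(Ω₂)=(-0.323871, -0.341025)
  term(m=-1) = (-0.029244, 0.011289)   from Y*(Ω₁)=(0.226697, 0.231930), Y(Ω₂)=(-0.038137, 0.088814)
  term(m=+0) = (-0.011811, 0.000000)   from Y*(Ω₁)=(0.028736, -0.000000), Y(Ω₂)=(-0.411035, 0.000000)
  term(m=+1) = (-0.029244, -0.011289)   from Y*(Ω₁)=(-0.226697, 0.231930), Y(Ω₂)=(0.038137, 0.088814)
  term(m=+2) = (-0.000959, -0.000870)   from Y*(Ω₁)=(0.000063, 0.002754), Y(Ω₂)=(-0.323871, 0.341025)
  term(m=+3) = (0.061792, 0.122978)   from Y*(Ω₁)=(-0.250213, -0.233646), Y(Ω₂)=(-0.377096, -0.139366)
  term(m=+4) = (-0.001768, -0.018130)   from Y*(Ω₁)=(0.094483, -0.004315), Y(Ω₂)=(-0.009931, -0.192337)
  term(m=+5) = (0.005604, -0.020156)   from Y*(Ω₁)=(0.238156, -0.267005), Y(Ω₂)=(0.052466, -0.025810)
  term(m=+6) = (-0.002488, 0.003344)   from Y*(Ω₁)=(0.027146, 0.395931), Y(Ω₂)=(0.007978, 0.006830)
Total Σ_m = (0.054061, 0.000000). Multiply by 0.966644: (0.052258, 0.000000). P_6(cos γ) = 0.052258

0.052258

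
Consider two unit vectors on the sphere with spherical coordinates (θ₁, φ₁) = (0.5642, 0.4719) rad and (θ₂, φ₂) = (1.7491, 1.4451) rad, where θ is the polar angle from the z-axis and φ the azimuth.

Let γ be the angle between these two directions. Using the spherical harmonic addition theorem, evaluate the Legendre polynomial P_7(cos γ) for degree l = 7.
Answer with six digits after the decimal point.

Summing Y*_{l m}(θ₁,φ₁)·Y_{l m}(θ₂,φ₂) over m ∈ [−7, 7]; prefactor 4π/(2·7+1) = 0.837758:
  term(m=-7) = +0.002413-0.001411i   from Y*(Ω₁)=-0.006170-0.001007i, Y(Ω₂)=-0.344574+0.284924i
  term(m=-6) = -0.010064-0.004787i   from Y*(Ω₁)=-0.035201+0.011283i, Y(Ω₂)=+0.219741+0.206432i
  term(m=-5) = -0.004071-0.026293i   from Y*(Ω₁)=-0.094272+0.093651i, Y(Ω₂)=-0.117714+0.161964i
  term(m=-4) = -0.073657+0.068785i   from Y*(Ω₁)=-0.099242+0.302709i, Y(Ω₂)=+0.277210+0.152445i
  term(m=-3) = -0.053363-0.012045i   from Y*(Ω₁)=+0.075219+0.481086i, Y(Ω₂)=-0.041368+0.104453i
  term(m=-2) = +0.040779+0.103414i   from Y*(Ω₁)=+0.207742+0.286729i, Y(Ω₂)=+0.304085+0.078097i
  term(m=-1) = +0.007133-0.010480i   from Y*(Ω₁)=-0.146060-0.074543i, Y(Ω₂)=-0.009692+0.076697i
  term(m=+0) = -0.130097-0.000000i   from Y*(Ω₁)=-0.416952-0.000000i, Y(Ω₂)=+0.312020+0.000000i
  term(m=+1) = +0.007133+0.010480i   from Y*(Ω₁)=+0.146060-0.074543i, Y(Ω₂)=+0.009692+0.076697i
  term(m=+2) = +0.040779-0.103414i   from Y*(Ω₁)=+0.207742-0.286729i, Y(Ω₂)=+0.304085-0.078097i
  term(m=+3) = -0.053363+0.012045i   from Y*(Ω₁)=-0.075219+0.481086i, Y(Ω₂)=+0.041368+0.104453i
  term(m=+4) = -0.073657-0.068785i   from Y*(Ω₁)=-0.099242-0.302709i, Y(Ω₂)=+0.277210-0.152445i
  term(m=+5) = -0.004071+0.026293i   from Y*(Ω₁)=+0.094272+0.093651i, Y(Ω₂)=+0.117714+0.161964i
  term(m=+6) = -0.010064+0.004787i   from Y*(Ω₁)=-0.035201-0.011283i, Y(Ω₂)=+0.219741-0.206432i
  term(m=+7) = +0.002413+0.001411i   from Y*(Ω₁)=+0.006170-0.001007i, Y(Ω₂)=+0.344574+0.284924i
Σ over m = -0.311759-0.000000i; ×(4π/15) → -0.261178-0.000000i. Real part: -0.261178

-0.261178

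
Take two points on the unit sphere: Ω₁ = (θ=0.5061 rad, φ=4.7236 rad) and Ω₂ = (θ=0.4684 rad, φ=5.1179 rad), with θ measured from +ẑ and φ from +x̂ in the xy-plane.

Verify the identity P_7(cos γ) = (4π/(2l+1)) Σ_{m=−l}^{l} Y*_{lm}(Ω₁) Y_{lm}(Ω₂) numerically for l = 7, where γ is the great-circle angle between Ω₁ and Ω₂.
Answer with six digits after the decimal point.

0.565044

Term-by-term m-sum for l=7 (normalisation 4π/15 = 0.837758):
  m=-7: -0.000247+0.003136i × -0.000570+0.001824i = -0.000006-0.000002i  (running Σ = -0.000006-0.000002i)
  m=-6: -0.021190-0.001428i × +0.010733+0.009198i = -0.000214-0.000210i  (running Σ = -0.000220-0.000212i)
  m=-5: +0.004923-0.087732i × +0.057747-0.028378i = -0.002205-0.005206i  (running Σ = -0.002425-0.005418i)
  m=-4: +0.245934+0.011036i × -0.010242-0.199679i = -0.000315-0.049221i  (running Σ = -0.002740-0.054639i)
  m=-3: -0.015341+0.455951i × -0.392419-0.145143i = +0.072198-0.176697i  (running Σ = +0.069458-0.231337i)
  m=-2: -0.467376-0.010481i × -0.354112+0.372741i = +0.169410-0.170499i  (running Σ = +0.238868-0.401835i)
  m=-1: +0.000226-0.020140i × +0.059379+0.138314i = +0.002799-0.001165i  (running Σ = +0.241667-0.403000i)
  m=0: -0.449358-0.000000i × -0.425357+0.000000i = +0.191137+0.000000i  (running Σ = +0.432804-0.403000i)
  m=1: -0.000226-0.020140i × -0.059379+0.138314i = +0.002799+0.001165i  (running Σ = +0.435603-0.401835i)
  m=2: -0.467376+0.010481i × -0.354112-0.372741i = +0.169410+0.170499i  (running Σ = +0.605014-0.231337i)
  m=3: +0.015341+0.455951i × +0.392419-0.145143i = +0.072198+0.176697i  (running Σ = +0.677212-0.054639i)
  m=4: +0.245934-0.011036i × -0.010242+0.199679i = -0.000315+0.049221i  (running Σ = +0.676896-0.005418i)
  m=5: -0.004923-0.087732i × -0.057747-0.028378i = -0.002205+0.005206i  (running Σ = +0.674691-0.000212i)
  m=6: -0.021190+0.001428i × +0.010733-0.009198i = -0.000214+0.000210i  (running Σ = +0.674477-0.000002i)
  m=7: +0.000247+0.003136i × +0.000570+0.001824i = -0.000006+0.000002i  (running Σ = +0.674471+0.000000i)
Total Σ_m = +0.674471+0.000000i. Multiply by 0.837758: +0.565044+0.000000i. P_7(cos γ) = 0.565044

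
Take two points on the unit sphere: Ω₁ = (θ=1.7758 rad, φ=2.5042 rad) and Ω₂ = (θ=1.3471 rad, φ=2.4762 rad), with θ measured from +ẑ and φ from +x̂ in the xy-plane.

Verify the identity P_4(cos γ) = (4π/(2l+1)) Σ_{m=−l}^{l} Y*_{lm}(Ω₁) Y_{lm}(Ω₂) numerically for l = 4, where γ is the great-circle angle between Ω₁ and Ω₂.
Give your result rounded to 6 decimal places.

0.264275

Addition theorem: P_4(cos γ) = (4π/9) Σ_m Y*_{lm}(Ω₁) Y_{lm}(Ω₂), m = −4…4:
  m=-4: (-0.337415, -0.226907) × (-0.354838, 0.184742) = (0.161647, 0.018181)  (running Σ = (0.161647, 0.018181))
  m=-3: (-0.080058, -0.225330) × (0.106230, -0.234482) = (-0.061341, -0.005165)  (running Σ = (0.100306, 0.013016))
  m=-2: (-0.066404, 0.217740) × (-0.049562, -0.202520) = (0.047388, 0.002657)  (running Σ = (0.147694, 0.015672))
  m=-1: (-0.205347, 0.152059) × (0.213776, 0.167768) = (-0.069409, -0.001944)  (running Σ = (0.078285, 0.013728))
  m=0: (0.192199, -0.000000) × (0.170149, 0.000000) = (0.032702, 0.000000)  (running Σ = (0.110988, 0.013728))
  m=1: (0.205347, 0.152059) × (-0.213776, 0.167768) = (-0.069409, 0.001944)  (running Σ = (0.041579, 0.015672))
  m=2: (-0.066404, -0.217740) × (-0.049562, 0.202520) = (0.047388, -0.002657)  (running Σ = (0.088967, 0.013016))
  m=3: (0.080058, -0.225330) × (-0.106230, -0.234482) = (-0.061341, 0.005165)  (running Σ = (0.027626, 0.018181))
  m=4: (-0.337415, 0.226907) × (-0.354838, -0.184742) = (0.161647, -0.018181)  (running Σ = (0.189273, 0.000000))
Accumulated sum (0.189273, 0.000000); after 4π/(2l+1) scaling, (0.264275, 0.000000) ⇒ P_4 = 0.264275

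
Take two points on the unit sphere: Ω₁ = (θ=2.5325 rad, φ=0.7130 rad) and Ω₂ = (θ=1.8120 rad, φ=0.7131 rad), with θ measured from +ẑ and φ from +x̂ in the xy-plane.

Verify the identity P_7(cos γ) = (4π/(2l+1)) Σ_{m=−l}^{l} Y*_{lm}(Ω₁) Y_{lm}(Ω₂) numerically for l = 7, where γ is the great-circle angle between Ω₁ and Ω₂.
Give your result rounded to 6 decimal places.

Term-by-term m-sum for l=7 (normalisation 4π/15 = 0.837758):
  term(m=-7) = (0.004084, -0.000003)   from Y*(Ω₁)=(0.002759, -0.009646), Y(Ω₂)=(0.112234, 0.391321)
  term(m=-6) = (0.020165, -0.000012)   from Y*(Ω₁)=(0.022649, 0.048818), Y(Ω₂)=(0.157492, -0.339997)
  term(m=-5) = (-0.014250, 0.000007)   from Y*(Ω₁)=(-0.158814, -0.071572), Y(Ω₂)=(0.074566, -0.033649)
  term(m=-4) = (-0.130394, 0.000052)   from Y*(Ω₁)=(0.355038, -0.105790), Y(Ω₂)=(-0.337359, -0.100376)
  term(m=-3) = (-0.014694, 0.000004)   from Y*(Ω₁)=(-0.259878, 0.407054), Y(Ω₂)=(0.016381, 0.025641)
  term(m=-2) = (0.077695, -0.000016)   from Y*(Ω₁)=(-0.034619, -0.237413), Y(Ω₂)=(-0.046662, 0.320451)
  term(m=-1) = (-0.020157, 0.000002)   from Y*(Ω₁)=(-0.209894, -0.181507), Y(Ω₂)=(0.054940, -0.047519)
  term(m=+0) = (0.107095, 0.000000)   from Y*(Ω₁)=(0.341915, -0.000000), Y(Ω₂)=(0.313220, 0.000000)
  term(m=+1) = (-0.020157, -0.000002)   from Y*(Ω₁)=(0.209894, -0.181507), Y(Ω₂)=(-0.054940, -0.047519)
  term(m=+2) = (0.077695, 0.000016)   from Y*(Ω₁)=(-0.034619, 0.237413), Y(Ω₂)=(-0.046662, -0.320451)
  term(m=+3) = (-0.014694, -0.000004)   from Y*(Ω₁)=(0.259878, 0.407054), Y(Ω₂)=(-0.016381, 0.025641)
  term(m=+4) = (-0.130394, -0.000052)   from Y*(Ω₁)=(0.355038, 0.105790), Y(Ω₂)=(-0.337359, 0.100376)
  term(m=+5) = (-0.014250, -0.000007)   from Y*(Ω₁)=(0.158814, -0.071572), Y(Ω₂)=(-0.074566, -0.033649)
  term(m=+6) = (0.020165, 0.000012)   from Y*(Ω₁)=(0.022649, -0.048818), Y(Ω₂)=(0.157492, 0.339997)
  term(m=+7) = (0.004084, 0.000003)   from Y*(Ω₁)=(-0.002759, -0.009646), Y(Ω₂)=(-0.112234, 0.391321)
Total Σ_m = (-0.048008, 0.000000). Multiply by 0.837758: (-0.040219, 0.000000). P_7(cos γ) = -0.040219

-0.040219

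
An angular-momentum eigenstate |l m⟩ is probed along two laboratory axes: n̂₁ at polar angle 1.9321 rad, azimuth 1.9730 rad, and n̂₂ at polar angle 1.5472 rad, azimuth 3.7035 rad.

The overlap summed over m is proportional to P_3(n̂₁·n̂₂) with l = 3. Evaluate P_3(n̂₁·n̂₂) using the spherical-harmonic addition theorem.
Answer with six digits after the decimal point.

Expand P_3 via completeness: Σ_{m} conj(Y_{3,m}) at Ω₁ times Y_{3,m} at Ω₂ —
  term(m=-3) = +0.065631+0.126340i   from Y*(Ω₁)=+0.319118-0.121644i, Y(Ω₂)=+0.047804+0.414125i
  term(m=-2) = +0.007233-0.002392i   from Y*(Ω₁)=+0.219243+0.227741i, Y(Ω₂)=+0.010417-0.021732i
  term(m=-1) = -0.005812-0.036081i   from Y*(Ω₁)=+0.044402-0.104380i, Y(Ω₂)=+0.272651-0.171664i
  term(m=+0) = -0.008269+0.000000i   from Y*(Ω₁)=+0.313327-0.000000i, Y(Ω₂)=-0.026390+0.000000i
  term(m=+1) = -0.005812+0.036081i   from Y*(Ω₁)=-0.044402-0.104380i, Y(Ω₂)=-0.272651-0.171664i
  term(m=+2) = +0.007233+0.002392i   from Y*(Ω₁)=+0.219243-0.227741i, Y(Ω₂)=+0.010417+0.021732i
  term(m=+3) = +0.065631-0.126340i   from Y*(Ω₁)=-0.319118-0.121644i, Y(Ω₂)=-0.047804+0.414125i
Total Σ_m = +0.125836+0.000000i. Multiply by 1.795196: +0.225901+0.000000i. P_3(cos γ) = 0.225901

0.225901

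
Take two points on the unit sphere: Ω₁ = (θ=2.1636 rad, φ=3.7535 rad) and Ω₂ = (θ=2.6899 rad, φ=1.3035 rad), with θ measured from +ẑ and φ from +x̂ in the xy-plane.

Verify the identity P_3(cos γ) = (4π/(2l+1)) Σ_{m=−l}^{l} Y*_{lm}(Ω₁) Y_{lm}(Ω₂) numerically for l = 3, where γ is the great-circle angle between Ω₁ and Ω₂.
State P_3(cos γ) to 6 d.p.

-0.307702

Summing Y*_{l m}(θ₁,φ₁)·Y_{l m}(θ₂,φ₂) over m ∈ [−3, 3]; prefactor 4π/(2·3+1) = 1.795196:
  term(m=-3) = +0.003988+0.007232i   from Y*(Ω₁)=+0.062324-0.229723i, Y(Ω₂)=-0.024936+0.024126i
  term(m=-2) = +0.012833-0.067597i   from Y*(Ω₁)=-0.133560-0.369346i, Y(Ω₂)=+0.150741+0.089254i
  term(m=-1) = -0.049758+0.041201i   from Y*(Ω₁)=-0.123012-0.086325i, Y(Ω₂)=+0.113542-0.414613i
  term(m=+0) = -0.105528+0.000000i   from Y*(Ω₁)=+0.300086-0.000000i, Y(Ω₂)=-0.351660+0.000000i
  term(m=+1) = -0.049758-0.041201i   from Y*(Ω₁)=+0.123012-0.086325i, Y(Ω₂)=-0.113542-0.414613i
  term(m=+2) = +0.012833+0.067597i   from Y*(Ω₁)=-0.133560+0.369346i, Y(Ω₂)=+0.150741-0.089254i
  term(m=+3) = +0.003988-0.007232i   from Y*(Ω₁)=-0.062324-0.229723i, Y(Ω₂)=+0.024936+0.024126i
Σ over m = -0.171403-0.000000i; ×(4π/7) → -0.307702-0.000000i. Real part: -0.307702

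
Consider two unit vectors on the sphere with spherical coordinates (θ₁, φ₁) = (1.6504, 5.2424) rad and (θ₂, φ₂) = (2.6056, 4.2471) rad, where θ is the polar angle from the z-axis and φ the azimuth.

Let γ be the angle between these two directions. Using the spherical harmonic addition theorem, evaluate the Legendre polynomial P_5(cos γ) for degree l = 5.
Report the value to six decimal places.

0.325757

Addition theorem: P_5(cos γ) = (4π/11) Σ_m Y*_{lm}(Ω₁) Y_{lm}(Ω₂), m = −5…5:
  [-5]  conj(Y_{5,-5})(Ω₁) = (0.215615, 0.402745) ; Y_{5,-5}(Ω₂) = (-0.011735, -0.011057) ; Δ = (0.001923, -0.007110)
  [-4]  conj(Y_{5,-4})(Ω₁) = (0.060161, -0.098291) ; Y_{5,-4}(Ω₂) = (0.024574, -0.082242) ; Δ = (-0.006605, -0.007363)
  [-3]  conj(Y_{5,-3})(Ω₁) = (0.323106, 0.006216) ; Y_{5,-3}(Ω₂) = (0.256489, -0.045331) ; Δ = (0.083155, -0.013052)
  [-2]  conj(Y_{5,-2})(Ω₁) = (-0.064223, -0.114607) ; Y_{5,-2}(Ω₂) = (0.276408, 0.371076) ; Δ = (0.024776, -0.055510)
  [-1]  conj(Y_{5,-1})(Ω₁) = (0.147250, -0.251310) ; Y_{5,-1}(Ω₂) = (-0.156010, 0.310744) ; Δ = (0.055120, 0.084964)
  [+0]  conj(Y_{5,0})(Ω₁) = (-0.135405, -0.000000) ; Y_{5,0}(Ω₂) = (0.233271, 0.000000) ; Δ = (-0.031586, -0.000000)
  [+1]  conj(Y_{5,1})(Ω₁) = (-0.147250, -0.251310) ; Y_{5,1}(Ω₂) = (0.156010, 0.310744) ; Δ = (0.055120, -0.084964)
  [+2]  conj(Y_{5,2})(Ω₁) = (-0.064223, 0.114607) ; Y_{5,2}(Ω₂) = (0.276408, -0.371076) ; Δ = (0.024776, 0.055510)
  [+3]  conj(Y_{5,3})(Ω₁) = (-0.323106, 0.006216) ; Y_{5,3}(Ω₂) = (-0.256489, -0.045331) ; Δ = (0.083155, 0.013052)
  [+4]  conj(Y_{5,4})(Ω₁) = (0.060161, 0.098291) ; Y_{5,4}(Ω₂) = (0.024574, 0.082242) ; Δ = (-0.006605, 0.007363)
  [+5]  conj(Y_{5,5})(Ω₁) = (-0.215615, 0.402745) ; Y_{5,5}(Ω₂) = (0.011735, -0.011057) ; Δ = (0.001923, 0.007110)
Accumulated sum (0.285152, -0.000000); after 4π/(2l+1) scaling, (0.325757, -0.000000) ⇒ P_5 = 0.325757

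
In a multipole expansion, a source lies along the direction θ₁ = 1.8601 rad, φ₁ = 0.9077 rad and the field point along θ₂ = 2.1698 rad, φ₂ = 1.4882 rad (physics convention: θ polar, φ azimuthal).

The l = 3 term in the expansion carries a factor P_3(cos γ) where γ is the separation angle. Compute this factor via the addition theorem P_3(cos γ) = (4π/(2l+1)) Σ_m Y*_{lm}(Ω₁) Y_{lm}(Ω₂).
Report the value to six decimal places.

0.158231

Expand P_3 via completeness: Σ_{m} conj(Y_{3,m}) at Ω₁ times Y_{3,m} at Ω₂ —
  [-3]  conj(Y_{3,-3})(Ω₁) = -0.335639+0.149281i ; Y_{3,-3}(Ω₂) = -0.057647+0.227864i ; Δ = -0.014667-0.085086i
  [-2]  conj(Y_{3,-2})(Ω₁) = +0.064860-0.259856i ; Y_{3,-2}(Ω₂) = +0.387690+0.064633i ; Δ = +0.041941-0.096551i
  [-1]  conj(Y_{3,-1})(Ω₁) = -0.113079-0.144773i ; Y_{3,-1}(Ω₂) = +0.012981-0.156800i ; Δ = -0.024168+0.015852i
  [+0]  conj(Y_{3,0})(Ω₁) = +0.276062-0.000000i ; Y_{3,0}(Ω₂) = +0.296783+0.000000i ; Δ = +0.081930+0.000000i
  [+1]  conj(Y_{3,1})(Ω₁) = +0.113079-0.144773i ; Y_{3,1}(Ω₂) = -0.012981-0.156800i ; Δ = -0.024168-0.015852i
  [+2]  conj(Y_{3,2})(Ω₁) = +0.064860+0.259856i ; Y_{3,2}(Ω₂) = +0.387690-0.064633i ; Δ = +0.041941+0.096551i
  [+3]  conj(Y_{3,3})(Ω₁) = +0.335639+0.149281i ; Y_{3,3}(Ω₂) = +0.057647+0.227864i ; Δ = -0.014667+0.085086i
Σ over m = +0.088141+0.000000i; ×(4π/7) → +0.158231+0.000000i. Real part: 0.158231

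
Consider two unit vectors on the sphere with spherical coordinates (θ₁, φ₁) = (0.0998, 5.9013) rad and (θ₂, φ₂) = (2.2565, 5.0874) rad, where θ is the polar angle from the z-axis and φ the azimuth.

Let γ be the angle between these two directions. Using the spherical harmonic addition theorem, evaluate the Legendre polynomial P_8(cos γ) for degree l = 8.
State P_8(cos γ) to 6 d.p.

0.152121

Term-by-term m-sum for l=8 (normalisation 4π/17 = 0.739198):
  m=-8: (-0.000000, -0.000000) × (-0.065708, -0.009360) = (0.000000, 0.000000)  (running Σ = (0.000000, 0.000000))
  m=-7: (-0.000000, -0.000000) × (0.107266, -0.188868) = (-0.000000, 0.000000)  (running Σ = (-0.000000, 0.000000))
  m=-6: (-0.000003, -0.000004) × (0.254898, 0.315680) = (0.000000, -0.000002)  (running Σ = (0.000000, -0.000002))
  m=-5: (-0.000031, -0.000089) × (-0.411289, 0.129148) = (0.000024, 0.000032)  (running Σ = (0.000025, 0.000030))
  m=-4: (0.000056, -0.001298) × (0.008797, -0.124135) = (-0.000161, -0.000018)  (running Σ = (-0.000136, 0.000012))
  m=-3: (0.005491, -0.012128) × (-0.267228, -0.127692) = (-0.003016, 0.002540)  (running Σ = (-0.003152, 0.002552))
  m=-2: (0.070026, -0.067061) × (0.217754, -0.202868) = (0.001644, -0.028809)  (running Σ = (-0.001508, -0.026257))
  m=-1: (0.417588, -0.167704) × (-0.062698, -0.159278) = (-0.052893, -0.055998)  (running Σ = (-0.054401, -0.082255))
  m=0: (0.963664, -0.000000) × (0.326456, 0.000000) = (0.314594, 0.000000)  (running Σ = (0.260193, -0.082255))
  m=1: (-0.417588, -0.167704) × (0.062698, -0.159278) = (-0.052893, 0.055998)  (running Σ = (0.207300, -0.026257))
  m=2: (0.070026, 0.067061) × (0.217754, 0.202868) = (0.001644, 0.028809)  (running Σ = (0.208944, 0.002552))
  m=3: (-0.005491, -0.012128) × (0.267228, -0.127692) = (-0.003016, -0.002540)  (running Σ = (0.205928, 0.000012))
  m=4: (0.000056, 0.001298) × (0.008797, 0.124135) = (-0.000161, 0.000018)  (running Σ = (0.205767, 0.000030))
  m=5: (0.000031, -0.000089) × (0.411289, 0.129148) = (0.000024, -0.000032)  (running Σ = (0.205791, -0.000002))
  m=6: (-0.000003, 0.000004) × (0.254898, -0.315680) = (0.000000, 0.000002)  (running Σ = (0.205792, 0.000000))
  m=7: (0.000000, -0.000000) × (-0.107266, -0.188868) = (-0.000000, -0.000000)  (running Σ = (0.205792, 0.000000))
  m=8: (-0.000000, 0.000000) × (-0.065708, 0.009360) = (0.000000, -0.000000)  (running Σ = (0.205792, 0.000000))
Total Σ_m = (0.205792, 0.000000). Multiply by 0.739198: (0.152121, 0.000000). P_8(cos γ) = 0.152121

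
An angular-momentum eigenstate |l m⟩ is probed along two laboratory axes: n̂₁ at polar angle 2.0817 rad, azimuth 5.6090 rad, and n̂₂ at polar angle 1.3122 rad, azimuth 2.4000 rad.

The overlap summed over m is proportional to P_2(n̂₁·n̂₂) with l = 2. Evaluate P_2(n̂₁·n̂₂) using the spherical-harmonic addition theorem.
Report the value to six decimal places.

Term-by-term m-sum for l=2 (normalisation 4π/5 = 2.513274):
  [-2]  conj(Y_{2,-2})(Ω₁) = 0.06484 - 0.28668j ; Y_{2,-2}(Ω₂) = 0.03159 + 0.35963j ; Δ = 0.10515 + 0.01426j
  [-1]  conj(Y_{2,-1})(Ω₁) = -0.25742 + 0.20570j ; Y_{2,-1}(Ω₂) = -0.14083 - 0.12901j ; Δ = 0.06279 + 0.00424j
  [+0]  conj(Y_{2,0})(Ω₁) = -0.08917 + 0.00000j ; Y_{2,0}(Ω₂) = -0.25352 + 0.00000j ; Δ = 0.02261 + 0.00000j
  [+1]  conj(Y_{2,1})(Ω₁) = 0.25742 + 0.20570j ; Y_{2,1}(Ω₂) = 0.14083 - 0.12901j ; Δ = 0.06279 - 0.00424j
  [+2]  conj(Y_{2,2})(Ω₁) = 0.06484 + 0.28668j ; Y_{2,2}(Ω₂) = 0.03159 - 0.35963j ; Δ = 0.10515 - 0.01426j
Σ over m = 0.35848 - 0.00000j; ×(4π/5) → 0.90096 - 0.00000j. Real part: 0.900963

0.900963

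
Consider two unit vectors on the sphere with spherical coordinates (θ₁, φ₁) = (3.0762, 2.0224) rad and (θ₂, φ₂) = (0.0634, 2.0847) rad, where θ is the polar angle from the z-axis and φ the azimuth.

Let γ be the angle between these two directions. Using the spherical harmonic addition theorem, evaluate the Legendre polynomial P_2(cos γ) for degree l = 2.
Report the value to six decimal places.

Term-by-term m-sum for l=2 (normalisation 4π/5 = 2.513274):
  m=-2: Y*=-0.001021-0.001295i  Y=-0.000801+0.001328i  product +0.000003-0.000000i
  m=-1: Y*=+0.021984-0.045325i  Y=-0.024013-0.042539i  product -0.002456+0.000153i
  m=+0: Y*=+0.626743-0.000000i  Y=+0.626985+0.000000i  product +0.392958+0.000000i
  m=+1: Y*=-0.021984-0.045325i  Y=+0.024013-0.042539i  product -0.002456-0.000153i
  m=+2: Y*=-0.001021+0.001295i  Y=-0.000801-0.001328i  product +0.000003+0.000000i
Total Σ_m = +0.388052+0.000000i. Multiply by 2.513274: +0.975280+0.000000i. P_2(cos γ) = 0.975280

0.975280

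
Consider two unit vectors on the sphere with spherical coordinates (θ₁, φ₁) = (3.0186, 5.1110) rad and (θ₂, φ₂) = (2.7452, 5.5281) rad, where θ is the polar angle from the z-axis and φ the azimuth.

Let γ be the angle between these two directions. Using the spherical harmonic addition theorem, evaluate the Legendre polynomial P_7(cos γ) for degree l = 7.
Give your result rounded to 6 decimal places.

0.132483

Addition theorem: P_7(cos γ) = (4π/15) Σ_m Y*_{lm}(Ω₁) Y_{lm}(Ω₂), m = −7…7:
  m=-7: (-0.000000, -0.000000) × (0.000347, -0.000537) = (-0.000000, -0.000000)  (running Σ = (-0.000000, -0.000000))
  m=-6: (-0.000005, 0.000004) × (0.001034, 0.005623) = (-0.000000, -0.000000)  (running Σ = (-0.000000, -0.000000))
  m=-5: (0.000110, 0.000049) × (-0.025523, -0.018760) = (-0.000002, -0.000003)  (running Σ = (-0.000002, -0.000003))
  m=-4: (0.000038, -0.001617) × (0.120386, -0.014669) = (-0.000019, -0.000195)  (running Σ = (-0.000021, -0.000199))
  m=-3: (-0.014584, 0.005740) × (-0.205307, 0.246508) = (0.001579, -0.004774)  (running Σ = (0.001558, -0.004972))
  m=-2: (0.074107, 0.075881) × (-0.032512, -0.535623) = (0.038234, -0.042161)  (running Σ = (0.039792, -0.047133))
  m=-1: (0.175424, -0.416529) × (0.283403, 0.266722) = (0.160814, -0.071256)  (running Σ = (0.200606, -0.118389))
  m=0: (-0.872998, -0.000000) × (0.278433, 0.000000) = (-0.243071, -0.000000)  (running Σ = (-0.042466, -0.118389))
  m=1: (-0.175424, -0.416529) × (-0.283403, 0.266722) = (0.160814, 0.071256)  (running Σ = (0.118348, -0.047133))
  m=2: (0.074107, -0.075881) × (-0.032512, 0.535623) = (0.038234, 0.042161)  (running Σ = (0.156582, -0.004972))
  m=3: (0.014584, 0.005740) × (0.205307, 0.246508) = (0.001579, 0.004774)  (running Σ = (0.158161, -0.000199))
  m=4: (0.000038, 0.001617) × (0.120386, 0.014669) = (-0.000019, 0.000195)  (running Σ = (0.158142, -0.000003))
  m=5: (-0.000110, 0.000049) × (0.025523, -0.018760) = (-0.000002, 0.000003)  (running Σ = (0.158140, -0.000000))
  m=6: (-0.000005, -0.000004) × (0.001034, -0.005623) = (-0.000000, 0.000000)  (running Σ = (0.158140, -0.000000))
  m=7: (0.000000, -0.000000) × (-0.000347, -0.000537) = (-0.000000, 0.000000)  (running Σ = (0.158140, 0.000000))
Σ over m = (0.158140, 0.000000); ×(4π/15) → (0.132483, 0.000000). Real part: 0.132483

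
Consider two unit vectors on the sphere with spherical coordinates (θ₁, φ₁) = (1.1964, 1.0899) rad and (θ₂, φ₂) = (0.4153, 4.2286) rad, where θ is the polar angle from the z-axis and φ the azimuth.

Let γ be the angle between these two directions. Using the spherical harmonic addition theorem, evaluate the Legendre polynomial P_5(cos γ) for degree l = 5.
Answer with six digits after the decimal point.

Expand P_5 via completeness: Σ_{m} conj(Y_{5,m}) at Ω₁ times Y_{5,m} at Ω₂ —
  m=-5: Y*=+0.217883-0.240011i  Y=-0.003282-0.003722i  product -0.001608-0.000023i
  m=-4: Y*=-0.139168-0.377977i  Y=-0.012681+0.033250i  product +0.014333+0.000166i
  m=-3: Y*=-0.056350-0.007259i  Y=+0.147421-0.017691i  product -0.008435-0.000073i
  m=-2: Y*=+0.183902-0.263683i  Y=-0.216472-0.314241i  product -0.122670-0.000710i
  m=-1: Y*=-0.068502-0.131292i  Y=-0.240336+0.457402i  product +0.076517+0.000221i
  m=+0: Y*=+0.289331-0.000000i  Y=+0.059232+0.000000i  product +0.017138+0.000000i
  m=+1: Y*=+0.068502-0.131292i  Y=+0.240336+0.457402i  product +0.076517-0.000221i
  m=+2: Y*=+0.183902+0.263683i  Y=-0.216472+0.314241i  product -0.122670+0.000710i
  m=+3: Y*=+0.056350-0.007259i  Y=-0.147421-0.017691i  product -0.008435+0.000073i
  m=+4: Y*=-0.139168+0.377977i  Y=-0.012681-0.033250i  product +0.014333-0.000166i
  m=+5: Y*=-0.217883-0.240011i  Y=+0.003282-0.003722i  product -0.001608+0.000023i
Total Σ_m = -0.066590+0.000000i. Multiply by 1.142397: -0.076073+0.000000i. P_5(cos γ) = -0.076073

-0.076073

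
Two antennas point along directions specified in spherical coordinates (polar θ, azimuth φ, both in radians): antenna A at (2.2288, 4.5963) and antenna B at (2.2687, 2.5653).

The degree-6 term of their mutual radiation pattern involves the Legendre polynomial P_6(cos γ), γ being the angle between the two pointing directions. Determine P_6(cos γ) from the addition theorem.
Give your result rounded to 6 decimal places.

-0.216580

Addition theorem: P_6(cos γ) = (4π/13) Σ_m Y*_{lm}(Ω₁) Y_{lm}(Ω₂), m = −6…6:
  m=-6: Y*=(-0.090913, 0.076037)  Y=(-0.092890, -0.030388)  product (0.010755, -0.004300)
  m=-5: Y*=(0.174022, 0.265356)  Y=(-0.274401, 0.073035)  product (-0.067132, -0.060104)
  m=-4: Y*=(0.389276, -0.194983)  Y=(-0.291884, 0.323300)  product (-0.050585, 0.182765)
  m=-3: Y*=(-0.074997, -0.206565)  Y=(-0.045718, 0.286793)  product (0.062670, -0.012065)
  m=-2: Y*=(0.221483, -0.052368)  Y=(-0.062561, -0.140768)  product (-0.021228, -0.027902)
  m=-1: Y*=(-0.037034, -0.317582)  Y=(-0.299527, -0.194658)  product (-0.050727, 0.102334)
  m=+0: Y*=(0.145841, -0.000000)  Y=(0.057871, 0.000000)  product (0.008440, 0.000000)
  m=+1: Y*=(0.037034, -0.317582)  Y=(0.299527, -0.194658)  product (-0.050727, -0.102334)
  m=+2: Y*=(0.221483, 0.052368)  Y=(-0.062561, 0.140768)  product (-0.021228, 0.027902)
  m=+3: Y*=(0.074997, -0.206565)  Y=(0.045718, 0.286793)  product (0.062670, 0.012065)
  m=+4: Y*=(0.389276, 0.194983)  Y=(-0.291884, -0.323300)  product (-0.050585, -0.182765)
  m=+5: Y*=(-0.174022, 0.265356)  Y=(0.274401, 0.073035)  product (-0.067132, 0.060104)
  m=+6: Y*=(-0.090913, -0.076037)  Y=(-0.092890, 0.030388)  product (0.010755, 0.004300)
Σ over m = (-0.224054, 0.000000); ×(4π/13) → (-0.216580, 0.000000). Real part: -0.216580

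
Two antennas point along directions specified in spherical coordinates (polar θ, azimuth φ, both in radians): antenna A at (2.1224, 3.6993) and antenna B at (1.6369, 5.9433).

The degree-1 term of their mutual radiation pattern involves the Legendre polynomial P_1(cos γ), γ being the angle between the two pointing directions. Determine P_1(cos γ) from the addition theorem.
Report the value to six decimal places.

-0.495244

Expand P_1 via completeness: Σ_{m} conj(Y_{1,m}) at Ω₁ times Y_{1,m} at Ω₂ —
  m=-1: (-0.249664, -0.155731) × (0.325018, 0.114929) = (-0.063247, -0.079309)  (running Σ = (-0.063247, -0.079309))
  m=0: (-0.256054, -0.000000) × (-0.032275, 0.000000) = (0.008264, 0.000000)  (running Σ = (-0.054983, -0.079309))
  m=1: (0.249664, -0.155731) × (-0.325018, 0.114929) = (-0.063247, 0.079309)  (running Σ = (-0.118231, 0.000000))
Accumulated sum (-0.118231, 0.000000); after 4π/(2l+1) scaling, (-0.495244, 0.000000) ⇒ P_1 = -0.495244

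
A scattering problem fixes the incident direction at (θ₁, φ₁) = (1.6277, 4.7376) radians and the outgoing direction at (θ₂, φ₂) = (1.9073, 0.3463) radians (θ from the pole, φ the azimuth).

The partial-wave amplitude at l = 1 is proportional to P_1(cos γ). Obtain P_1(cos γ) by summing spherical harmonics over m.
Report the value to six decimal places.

Addition theorem: P_1(cos γ) = (4π/3) Σ_m Y*_{lm}(Ω₁) Y_{lm}(Ω₂), m = −1…1:
  m=-1: Y*=(0.008695, -0.344825)  Y=(0.306757, -0.110691)  product (-0.035502, -0.106740)
  m=+0: Y*=(-0.027788, -0.000000)  Y=(-0.161331, 0.000000)  product (0.004483, 0.000000)
  m=+1: Y*=(-0.008695, -0.344825)  Y=(-0.306757, -0.110691)  product (-0.035502, 0.106740)
Σ over m = (-0.066520, 0.000000); ×(4π/3) → (-0.278639, 0.000000). Real part: -0.278639

-0.278639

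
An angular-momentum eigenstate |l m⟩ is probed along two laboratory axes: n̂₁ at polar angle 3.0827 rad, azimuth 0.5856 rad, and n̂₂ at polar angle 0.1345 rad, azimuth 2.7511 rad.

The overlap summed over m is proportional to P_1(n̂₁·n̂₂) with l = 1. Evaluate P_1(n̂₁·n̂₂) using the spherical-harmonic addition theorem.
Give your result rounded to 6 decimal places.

-0.993672

Summing Y*_{l m}(θ₁,φ₁)·Y_{l m}(θ₂,φ₂) over m ∈ [−1, 1]; prefactor 4π/(2·1+1) = 4.188790:
  m=-1: Y*=0.01695 + 0.01124j  Y=-0.04284 - 0.01763j  product -0.00053 - 0.00078j
  m=+0: Y*=-0.48776 + 0.00000j  Y=0.48419 + 0.00000j  product -0.23617 + 0.00000j
  m=+1: Y*=-0.01695 + 0.01124j  Y=0.04284 - 0.01763j  product -0.00053 + 0.00078j
Accumulated sum -0.23722 + 0.00000j; after 4π/(2l+1) scaling, -0.99367 + 0.00000j ⇒ P_1 = -0.993672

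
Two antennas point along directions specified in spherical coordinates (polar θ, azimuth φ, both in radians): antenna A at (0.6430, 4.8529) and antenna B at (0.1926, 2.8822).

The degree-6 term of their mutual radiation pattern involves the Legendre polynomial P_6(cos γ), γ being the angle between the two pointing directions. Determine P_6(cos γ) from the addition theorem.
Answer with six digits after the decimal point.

-0.254186

Expand P_6 via completeness: Σ_{m} conj(Y_{6,m}) at Ω₁ times Y_{6,m} at Ω₂ —
  m=-6: (-0.014932, -0.016762) × (0.000000, 0.000024) = (0.000000, -0.000000)  (running Σ = (0.000000, -0.000000))
  m=-5: (0.067068, -0.079215) × (-0.000114, -0.000406) = (-0.000040, -0.000018)  (running Σ = (-0.000039, -0.000019))
  m=-4: (0.235895, 0.148567) × (0.002336, 0.003958) = (-0.000037, 0.001281)  (running Σ = (-0.000076, 0.001262))
  m=-3: (-0.186003, 0.414803) × (-0.024259, -0.023912) = (0.014431, -0.005615)  (running Σ = (0.014355, -0.004353))
  m=-2: (-0.338454, -0.097698) × (0.148040, 0.084523) = (-0.041847, -0.043070)  (running Σ = (-0.027492, -0.047423))
  m=-1: (-0.018752, 0.132577) × (-0.503117, -0.133513) = (0.027135, -0.064198)  (running Σ = (-0.000357, -0.111622))
  m=0: (-0.398935, -0.000000) × (0.657357, 0.000000) = (-0.262243, -0.000000)  (running Σ = (-0.262600, -0.111622))
  m=1: (0.018752, 0.132577) × (0.503117, -0.133513) = (0.027135, 0.064198)  (running Σ = (-0.235465, -0.047423))
  m=2: (-0.338454, 0.097698) × (0.148040, -0.084523) = (-0.041847, 0.043070)  (running Σ = (-0.277312, -0.004353))
  m=3: (0.186003, 0.414803) × (0.024259, -0.023912) = (0.014431, 0.005615)  (running Σ = (-0.262881, 0.001262))
  m=4: (0.235895, -0.148567) × (0.002336, -0.003958) = (-0.000037, -0.001281)  (running Σ = (-0.262918, -0.000019))
  m=5: (-0.067068, -0.079215) × (0.000114, -0.000406) = (-0.000040, 0.000018)  (running Σ = (-0.262957, -0.000000))
  m=6: (-0.014932, 0.016762) × (0.000000, -0.000024) = (0.000000, 0.000000)  (running Σ = (-0.262957, 0.000000))
Total Σ_m = (-0.262957, 0.000000). Multiply by 0.966644: (-0.254186, 0.000000). P_6(cos γ) = -0.254186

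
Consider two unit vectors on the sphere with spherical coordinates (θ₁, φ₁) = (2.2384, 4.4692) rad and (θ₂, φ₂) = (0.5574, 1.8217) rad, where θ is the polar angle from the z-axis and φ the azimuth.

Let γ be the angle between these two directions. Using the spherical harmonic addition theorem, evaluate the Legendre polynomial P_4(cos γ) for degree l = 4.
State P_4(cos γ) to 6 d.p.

0.155980

Expand P_4 via completeness: Σ_{m} conj(Y_{4,m}) at Ω₁ times Y_{4,m} at Ω₂ —
  [-4]  conj(Y_{4,-4})(Ω₁) = +0.094761-0.139096i ; Y_{4,-4}(Ω₂) = +0.018616-0.029225i ; Δ = -0.002301-0.005359i
  [-3]  conj(Y_{4,-3})(Ω₁) = -0.250153-0.279770i ; Y_{4,-3}(Ω₂) = +0.107485+0.114752i ; Δ = +0.005216-0.058776i
  [-2]  conj(Y_{4,-2})(Ω₁) = -0.306951+0.162299i ; Y_{4,-2}(Ω₂) = -0.331651+0.181961i ; Δ = +0.072269-0.109680i
  [-1]  conj(Y_{4,-1})(Ω₁) = -0.017555-0.070758i ; Y_{4,-1}(Ω₂) = -0.107631-0.419935i ; Δ = -0.027824+0.014988i
  [+0]  conj(Y_{4,0})(Ω₁) = -0.355102-0.000000i ; Y_{4,0}(Ω₂) = -0.047853+0.000000i ; Δ = +0.016993+0.000000i
  [+1]  conj(Y_{4,1})(Ω₁) = +0.017555-0.070758i ; Y_{4,1}(Ω₂) = +0.107631-0.419935i ; Δ = -0.027824-0.014988i
  [+2]  conj(Y_{4,2})(Ω₁) = -0.306951-0.162299i ; Y_{4,2}(Ω₂) = -0.331651-0.181961i ; Δ = +0.072269+0.109680i
  [+3]  conj(Y_{4,3})(Ω₁) = +0.250153-0.279770i ; Y_{4,3}(Ω₂) = -0.107485+0.114752i ; Δ = +0.005216+0.058776i
  [+4]  conj(Y_{4,4})(Ω₁) = +0.094761+0.139096i ; Y_{4,4}(Ω₂) = +0.018616+0.029225i ; Δ = -0.002301+0.005359i
Σ over m = +0.111713+0.000000i; ×(4π/9) → +0.155980+0.000000i. Real part: 0.155980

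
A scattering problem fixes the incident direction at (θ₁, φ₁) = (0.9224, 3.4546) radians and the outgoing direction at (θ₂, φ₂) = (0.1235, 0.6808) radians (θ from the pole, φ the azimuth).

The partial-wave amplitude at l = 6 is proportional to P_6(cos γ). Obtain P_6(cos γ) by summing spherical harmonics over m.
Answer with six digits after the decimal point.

0.318267

Term-by-term m-sum for l=6 (normalisation 4π/13 = 0.966644):
  [-6]  conj(Y_{6,-6})(Ω₁) = -0.03746 + 0.11806j ; Y_{6,-6}(Ω₂) = -0.00000 + 0.00000j ; Δ = -0.00000 - 0.00000j
  [-5]  conj(Y_{6,-5})(Ω₁) = -0.00187 - 0.32510j ; Y_{6,-5}(Ω₂) = -0.00005 + 0.00001j ; Δ = 0.00000 + 0.00001j
  [-4]  conj(Y_{6,-4})(Ω₁) = 0.13591 + 0.41184j ; Y_{6,-4}(Ω₂) = -0.00074 - 0.00033j ; Δ = 0.00003 - 0.00035j
  [-3]  conj(Y_{6,-3})(Ω₁) = -0.11902 - 0.16264j ; Y_{6,-3}(Ω₂) = -0.00430 - 0.00843j ; Δ = -0.00086 + 0.00170j
  [-2]  conj(Y_{6,-2})(Ω₁) = -0.19708 - 0.14249j ; Y_{6,-2}(Ω₂) = 0.01568 - 0.07387j ; Δ = -0.01362 + 0.01232j
  [-1]  conj(Y_{6,-1})(Ω₁) = 0.29278 + 0.09476j ; Y_{6,-1}(Ω₂) = 0.29200 - 0.23652j ; Δ = 0.10791 - 0.04158j
  [+0]  conj(Y_{6,0})(Ω₁) = 0.16538 + 0.00000j ; Y_{6,0}(Ω₂) = 0.86053 + 0.00000j ; Δ = 0.14231 + 0.00000j
  [+1]  conj(Y_{6,1})(Ω₁) = -0.29278 + 0.09476j ; Y_{6,1}(Ω₂) = -0.29200 - 0.23652j ; Δ = 0.10791 + 0.04158j
  [+2]  conj(Y_{6,2})(Ω₁) = -0.19708 + 0.14249j ; Y_{6,2}(Ω₂) = 0.01568 + 0.07387j ; Δ = -0.01362 - 0.01232j
  [+3]  conj(Y_{6,3})(Ω₁) = 0.11902 - 0.16264j ; Y_{6,3}(Ω₂) = 0.00430 - 0.00843j ; Δ = -0.00086 - 0.00170j
  [+4]  conj(Y_{6,4})(Ω₁) = 0.13591 - 0.41184j ; Y_{6,4}(Ω₂) = -0.00074 + 0.00033j ; Δ = 0.00003 + 0.00035j
  [+5]  conj(Y_{6,5})(Ω₁) = 0.00187 - 0.32510j ; Y_{6,5}(Ω₂) = 0.00005 + 0.00001j ; Δ = 0.00000 - 0.00001j
  [+6]  conj(Y_{6,6})(Ω₁) = -0.03746 - 0.11806j ; Y_{6,6}(Ω₂) = -0.00000 - 0.00000j ; Δ = -0.00000 + 0.00000j
Σ over m = 0.32925 - 0.00000j; ×(4π/13) → 0.31827 - 0.00000j. Real part: 0.318267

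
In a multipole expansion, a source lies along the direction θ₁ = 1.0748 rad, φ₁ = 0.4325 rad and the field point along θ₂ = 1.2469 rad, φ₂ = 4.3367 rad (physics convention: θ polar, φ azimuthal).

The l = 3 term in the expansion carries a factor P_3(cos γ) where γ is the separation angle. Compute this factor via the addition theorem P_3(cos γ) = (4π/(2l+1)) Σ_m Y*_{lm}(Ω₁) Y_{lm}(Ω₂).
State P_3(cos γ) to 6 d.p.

Addition theorem: P_3(cos γ) = (4π/7) Σ_m Y*_{lm}(Ω₁) Y_{lm}(Ω₂), m = −3…3:
  [-3]  conj(Y_{3,-3})(Ω₁) = 0.07661 + 0.27330j ; Y_{3,-3}(Ω₂) = 0.32104 - 0.15261j ; Δ = 0.06630 + 0.07605j
  [-2]  conj(Y_{3,-2})(Ω₁) = 0.24403 + 0.28633j ; Y_{3,-2}(Ω₂) = -0.21361 - 0.19955j ; Δ = 0.00501 - 0.10986j
  [-1]  conj(Y_{3,-1})(Ω₁) = 0.03418 + 0.01578j ; Y_{3,-1}(Ω₂) = 0.05548 - 0.14066j ; Δ = 0.00412 - 0.00393j
  [+0]  conj(Y_{3,0})(Ω₁) = -0.33167 + 0.00000j ; Y_{3,0}(Ω₂) = -0.29615 + 0.00000j ; Δ = 0.09823 + 0.00000j
  [+1]  conj(Y_{3,1})(Ω₁) = -0.03418 + 0.01578j ; Y_{3,1}(Ω₂) = -0.05548 - 0.14066j ; Δ = 0.00412 + 0.00393j
  [+2]  conj(Y_{3,2})(Ω₁) = 0.24403 - 0.28633j ; Y_{3,2}(Ω₂) = -0.21361 + 0.19955j ; Δ = 0.00501 + 0.10986j
  [+3]  conj(Y_{3,3})(Ω₁) = -0.07661 + 0.27330j ; Y_{3,3}(Ω₂) = -0.32104 - 0.15261j ; Δ = 0.06630 - 0.07605j
Σ over m = 0.24908 + 0.00000j; ×(4π/7) → 0.44716 + 0.00000j. Real part: 0.447155

0.447155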